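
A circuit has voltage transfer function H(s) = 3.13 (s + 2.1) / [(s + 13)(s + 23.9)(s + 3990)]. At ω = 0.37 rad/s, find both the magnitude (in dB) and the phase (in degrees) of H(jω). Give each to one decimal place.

|H| = -105.4 dB, ∠H = 7.5 deg

|j0.37 + 2.1| = √(0.37² + 2.1²) = 2.132
|j0.37 + 13| = √(0.37² + 13²) = 13.01
|j0.37 + 23.9| = √(0.37² + 23.9²) = 23.9
|j0.37 + 3990| = √(0.37² + 3990²) = 3990
|H(j0.37)| = 3.13 × 2.132 / (13.01 × 23.9 × 3990) = 5.381e-06
20 log₁₀(5.381e-06) = -105.38 dB
∠(j0.37 + 2.1) = arctan(0.37/2.1) = 9.99°
∠(j0.37 + 13) = arctan(0.37/13) = 1.63°
∠(j0.37 + 23.9) = arctan(0.37/23.9) = 0.89°
∠(j0.37 + 3990) = arctan(0.37/3990) = 0.01°
∠H(j0.37) = 9.99° − (1.63° + 0.89° + 0.01°) = 7.47°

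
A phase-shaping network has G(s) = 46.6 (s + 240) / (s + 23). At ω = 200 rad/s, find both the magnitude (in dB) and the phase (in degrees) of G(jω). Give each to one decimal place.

|j200 + 240| = √(200² + 240²) = 312.4
|j200 + 23| = √(200² + 23²) = 201.3
|G(j200)| = 46.6 × 312.4 / 201.3 = 72.315
20 log₁₀(72.315) = 37.18 dB
∠(j200 + 240) = arctan(200/240) = 39.81°
∠(j200 + 23) = arctan(200/23) = 83.44°
∠G(j200) = 39.81° − 83.44° = -43.63°

|G| = 37.2 dB, ∠G = -43.6°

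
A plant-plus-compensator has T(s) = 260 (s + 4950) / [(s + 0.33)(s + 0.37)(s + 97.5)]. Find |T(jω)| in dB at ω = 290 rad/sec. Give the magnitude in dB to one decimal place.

-26.0 dB

|j290 + 4950| = √(290² + 4950²) = 4958
|j290 + 0.33| = √(290² + 0.33²) = 290
|j290 + 0.37| = √(290² + 0.37²) = 290
|j290 + 97.5| = √(290² + 97.5²) = 306
|T(j290)| = 260 × 4958 / (290 × 290 × 306) = 0.050104
20 log₁₀(0.050104) = -26.00 dB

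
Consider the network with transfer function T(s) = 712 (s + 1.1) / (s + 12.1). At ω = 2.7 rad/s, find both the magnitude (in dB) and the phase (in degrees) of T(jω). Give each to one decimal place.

|j2.7 + 1.1| = √(2.7² + 1.1²) = 2.915
|j2.7 + 12.1| = √(2.7² + 12.1²) = 12.4
|T(j2.7)| = 712 × 2.915 / 12.4 = 167.44
20 log₁₀(167.44) = 44.48 dB
∠(j2.7 + 1.1) = arctan(2.7/1.1) = 67.83°
∠(j2.7 + 12.1) = arctan(2.7/12.1) = 12.58°
∠T(j2.7) = 67.83° − 12.58° = 55.25°

|T| = 44.5 dB, ∠T = 55.3°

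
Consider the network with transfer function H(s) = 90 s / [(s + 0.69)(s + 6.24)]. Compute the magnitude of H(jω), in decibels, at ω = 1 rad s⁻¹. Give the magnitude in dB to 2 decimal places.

21.38 dB

|j1| = 1
|j1 + 0.69| = √(1² + 0.69²) = 1.215
|j1 + 6.24| = √(1² + 6.24²) = 6.32
|H(j1)| = 90 × 1 / (1.215 × 6.32) = 11.722
20 log₁₀(11.722) = 21.380 dB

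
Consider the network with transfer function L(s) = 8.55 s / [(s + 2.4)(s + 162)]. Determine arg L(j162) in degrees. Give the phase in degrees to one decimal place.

∠(j162) = 90.00°
∠(j162 + 2.4) = arctan(162/2.4) = 89.15°
∠(j162 + 162) = arctan(162/162) = 45.00°
∠L(j162) = 90.00° − (89.15° + 45.00°) = -44.15°

-44.2 deg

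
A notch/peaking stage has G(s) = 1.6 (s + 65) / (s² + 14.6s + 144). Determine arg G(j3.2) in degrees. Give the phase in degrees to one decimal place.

-16.4°

∠(j3.2 + 65) = arctan(3.2/65) = 2.82°
∠[(j3.2)² + 14.6(j3.2) + 144] = ∠[133.76 + j46.72] = 19.25°
∠G(j3.2) = 2.82° − 19.25° = -16.43°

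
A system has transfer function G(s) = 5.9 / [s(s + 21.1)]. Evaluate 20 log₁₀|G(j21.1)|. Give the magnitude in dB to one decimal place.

|j21.1 + 21.1| = √(21.1² + 21.1²) = 29.84
|j21.1| = 21.1
|G(j21.1)| = 5.9 / (29.84 × 21.1) = 0.0093707
20 log₁₀(0.0093707) = -40.56 dB

-40.6 dB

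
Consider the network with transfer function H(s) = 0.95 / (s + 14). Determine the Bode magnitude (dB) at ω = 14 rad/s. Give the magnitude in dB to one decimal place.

-26.4 dB

|j14 + 14| = √(14² + 14²) = 19.8
|H(j14)| = 0.95 / 19.8 = 0.047982
20 log₁₀(0.047982) = -26.38 dB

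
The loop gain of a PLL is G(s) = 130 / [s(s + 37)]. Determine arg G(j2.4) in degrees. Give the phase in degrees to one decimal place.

-93.7°

∠(j2.4 + 37) = arctan(2.4/37) = 3.71°
∠(j2.4) = 90.00°
∠G(j2.4) = − (3.71° + 90.00°) = -93.71°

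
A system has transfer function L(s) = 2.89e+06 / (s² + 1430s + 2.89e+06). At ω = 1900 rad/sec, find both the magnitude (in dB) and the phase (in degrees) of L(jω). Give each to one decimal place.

|L| = 0.2 dB, ∠L = -104.8°

|(j1900)² + 1430(j1900) + 2.89e+06| = |-7.2e+05 + j2.717e+06| = 2.811e+06
|L(j1900)| = 2.89e+06 / 2.811e+06 = 1.0282
20 log₁₀(1.0282) = 0.24 dB
∠[(j1900)² + 1430(j1900) + 2.89e+06] = ∠[-7.2e+05 + j2.717e+06] = 104.84°
∠L(j1900) = −104.84° = -104.84°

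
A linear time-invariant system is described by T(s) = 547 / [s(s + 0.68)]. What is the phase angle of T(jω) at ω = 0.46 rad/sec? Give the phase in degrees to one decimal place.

∠(j0.46 + 0.68) = arctan(0.46/0.68) = 34.08°
∠(j0.46) = 90.00°
∠T(j0.46) = − (34.08° + 90.00°) = -124.08°

-124.1°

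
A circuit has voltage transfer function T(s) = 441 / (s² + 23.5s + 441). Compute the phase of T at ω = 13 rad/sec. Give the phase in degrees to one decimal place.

-48.3 deg

∠[(j13)² + 23.5(j13) + 441] = ∠[272 + j305.5] = 48.32°
∠T(j13) = −48.32° = -48.32°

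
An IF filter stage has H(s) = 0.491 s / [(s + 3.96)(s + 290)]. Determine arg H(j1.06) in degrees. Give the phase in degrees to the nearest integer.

∠(j1.06) = 90.00°
∠(j1.06 + 3.96) = arctan(1.06/3.96) = 14.99°
∠(j1.06 + 290) = arctan(1.06/290) = 0.21°
∠H(j1.06) = 90.00° − (14.99° + 0.21°) = 74.81°

75°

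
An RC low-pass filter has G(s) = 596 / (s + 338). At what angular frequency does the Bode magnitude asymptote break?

338 rad/sec

The single real pole at s = −338 gives a corner at ω = 338 rad/sec.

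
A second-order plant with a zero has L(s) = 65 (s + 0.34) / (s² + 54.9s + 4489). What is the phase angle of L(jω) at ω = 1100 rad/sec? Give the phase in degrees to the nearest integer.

∠(j1100 + 0.34) = arctan(1100/0.34) = 89.98°
∠[(j1100)² + 54.9(j1100) + 4489] = ∠[-1.2055e+06 + j60390] = 177.13°
∠L(j1100) = 89.98° − 177.13° = -87.15°

-87 deg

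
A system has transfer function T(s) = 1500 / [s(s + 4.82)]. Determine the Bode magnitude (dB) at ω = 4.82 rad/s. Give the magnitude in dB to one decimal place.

33.2 dB

|j4.82 + 4.82| = √(4.82² + 4.82²) = 6.817
|j4.82| = 4.82
|T(j4.82)| = 1500 / (6.817 × 4.82) = 45.654
20 log₁₀(45.654) = 33.19 dB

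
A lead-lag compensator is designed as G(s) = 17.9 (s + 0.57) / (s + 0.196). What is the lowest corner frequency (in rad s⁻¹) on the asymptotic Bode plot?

0.196 rad s⁻¹

Break frequencies occur at each pole and zero magnitude: 0.196 rad s⁻¹, 0.57 rad s⁻¹.
The lowest is 0.196 rad s⁻¹.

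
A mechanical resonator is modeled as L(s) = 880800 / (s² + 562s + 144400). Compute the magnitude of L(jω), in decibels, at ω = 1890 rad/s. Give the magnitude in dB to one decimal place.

-12.2 dB

|(j1890)² + 562(j1890) + 144400| = |-3.4277e+06 + j1.0622e+06| = 3.589e+06
|L(j1890)| = 880800 / 3.589e+06 = 0.24545
20 log₁₀(0.24545) = -12.20 dB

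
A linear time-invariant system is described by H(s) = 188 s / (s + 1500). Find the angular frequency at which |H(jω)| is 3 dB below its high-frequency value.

1500 rad/sec

For a single-pole high-pass, the −3 dB point is at the pole: ω = 1500 rad/sec.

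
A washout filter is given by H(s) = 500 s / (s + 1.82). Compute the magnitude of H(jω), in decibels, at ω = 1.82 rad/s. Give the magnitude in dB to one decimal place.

|j1.82| = 1.82
|j1.82 + 1.82| = √(1.82² + 1.82²) = 2.574
|H(j1.82)| = 500 × 1.82 / 2.574 = 353.55
20 log₁₀(353.55) = 50.97 dB

51.0 dB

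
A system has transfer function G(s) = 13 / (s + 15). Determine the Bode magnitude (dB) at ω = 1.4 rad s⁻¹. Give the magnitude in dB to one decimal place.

|j1.4 + 15| = √(1.4² + 15²) = 15.07
|G(j1.4)| = 13 / 15.07 = 0.86292
20 log₁₀(0.86292) = -1.28 dB

-1.3 dB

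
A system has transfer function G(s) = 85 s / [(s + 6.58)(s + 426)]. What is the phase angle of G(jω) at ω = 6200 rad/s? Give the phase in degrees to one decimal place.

∠(j6200) = 90.00°
∠(j6200 + 6.58) = arctan(6200/6.58) = 89.94°
∠(j6200 + 426) = arctan(6200/426) = 86.07°
∠G(j6200) = 90.00° − (89.94° + 86.07°) = -86.01°

-86.0°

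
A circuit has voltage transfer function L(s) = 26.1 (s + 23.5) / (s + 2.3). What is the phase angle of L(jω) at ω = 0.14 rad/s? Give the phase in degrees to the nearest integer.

∠(j0.14 + 23.5) = arctan(0.14/23.5) = 0.34°
∠(j0.14 + 2.3) = arctan(0.14/2.3) = 3.48°
∠L(j0.14) = 0.34° − 3.48° = -3.14°

-3°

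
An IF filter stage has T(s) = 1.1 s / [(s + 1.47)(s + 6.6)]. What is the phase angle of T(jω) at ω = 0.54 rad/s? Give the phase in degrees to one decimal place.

∠(j0.54) = 90.00°
∠(j0.54 + 1.47) = arctan(0.54/1.47) = 20.17°
∠(j0.54 + 6.6) = arctan(0.54/6.6) = 4.68°
∠T(j0.54) = 90.00° − (20.17° + 4.68°) = 65.15°

65.2°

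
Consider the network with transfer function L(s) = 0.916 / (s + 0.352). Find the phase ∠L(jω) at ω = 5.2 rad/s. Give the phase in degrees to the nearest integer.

-86°

∠(j5.2 + 0.352) = arctan(5.2/0.352) = 86.13°
∠L(j5.2) = −86.13° = -86.13°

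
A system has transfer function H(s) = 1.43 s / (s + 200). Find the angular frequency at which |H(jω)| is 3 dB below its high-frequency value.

200 rad/sec

For a single-pole high-pass, the −3 dB point is at the pole: ω = 200 rad/sec.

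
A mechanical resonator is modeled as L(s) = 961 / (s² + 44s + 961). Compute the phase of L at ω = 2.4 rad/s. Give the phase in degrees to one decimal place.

∠[(j2.4)² + 44(j2.4) + 961] = ∠[955.24 + j105.6] = 6.31°
∠L(j2.4) = −6.31° = -6.31°

-6.3 deg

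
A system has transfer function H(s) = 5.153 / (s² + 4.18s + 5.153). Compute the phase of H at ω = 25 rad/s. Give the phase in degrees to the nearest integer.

-170°

∠[(j25)² + 4.18(j25) + 5.153] = ∠[-619.85 + j104.5] = 170.43°
∠H(j25) = −170.43° = -170.43°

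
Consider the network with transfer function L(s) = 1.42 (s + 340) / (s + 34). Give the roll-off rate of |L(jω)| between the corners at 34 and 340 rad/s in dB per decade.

-20 dB/decade

In this band the factors already past their corner are: pole at 34; net slope = -20 dB/decade.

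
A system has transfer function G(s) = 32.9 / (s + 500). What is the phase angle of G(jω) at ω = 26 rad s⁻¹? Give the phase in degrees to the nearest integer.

∠(j26 + 500) = arctan(26/500) = 2.98°
∠G(j26) = −2.98° = -2.98°

-3 deg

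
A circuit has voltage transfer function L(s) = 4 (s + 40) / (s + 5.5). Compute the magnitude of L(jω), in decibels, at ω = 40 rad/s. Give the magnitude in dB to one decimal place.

15.0 dB

|j40 + 40| = √(40² + 40²) = 56.57
|j40 + 5.5| = √(40² + 5.5²) = 40.38
|L(j40)| = 4 × 56.57 / 40.38 = 5.6041
20 log₁₀(5.6041) = 14.97 dB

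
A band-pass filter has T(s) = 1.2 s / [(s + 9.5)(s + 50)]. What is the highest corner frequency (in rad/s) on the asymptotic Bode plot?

50 rad/s

Break frequencies occur at each pole and zero magnitude: 9.5 rad/s, 50 rad/s.
The highest is 50 rad/s.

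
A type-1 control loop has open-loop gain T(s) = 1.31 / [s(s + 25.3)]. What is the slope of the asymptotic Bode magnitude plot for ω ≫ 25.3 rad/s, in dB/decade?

With 0 zeros and 2 poles, the high-frequency asymptotic slope is 20 × (0 − 2) = -40 dB/decade.

-40 dB/decade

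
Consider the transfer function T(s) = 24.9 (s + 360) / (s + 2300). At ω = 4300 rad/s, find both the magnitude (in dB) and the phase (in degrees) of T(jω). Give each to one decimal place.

|T| = 26.9 dB, ∠T = 23.4°

|j4300 + 360| = √(4300² + 360²) = 4315
|j4300 + 2300| = √(4300² + 2300²) = 4876
|T(j4300)| = 24.9 × 4315 / 4876 = 22.033
20 log₁₀(22.033) = 26.86 dB
∠(j4300 + 360) = arctan(4300/360) = 85.21°
∠(j4300 + 2300) = arctan(4300/2300) = 61.86°
∠T(j4300) = 85.21° − 61.86° = 23.36°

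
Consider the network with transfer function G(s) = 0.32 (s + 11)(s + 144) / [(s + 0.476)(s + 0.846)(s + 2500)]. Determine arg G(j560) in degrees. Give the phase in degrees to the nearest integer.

∠(j560 + 11) = arctan(560/11) = 88.87°
∠(j560 + 144) = arctan(560/144) = 75.58°
∠(j560 + 0.476) = arctan(560/0.476) = 89.95°
∠(j560 + 0.846) = arctan(560/0.846) = 89.91°
∠(j560 + 2500) = arctan(560/2500) = 12.63°
∠G(j560) = 88.87° + 75.58° − (89.95° + 89.91° + 12.63°) = -28.04°

-28°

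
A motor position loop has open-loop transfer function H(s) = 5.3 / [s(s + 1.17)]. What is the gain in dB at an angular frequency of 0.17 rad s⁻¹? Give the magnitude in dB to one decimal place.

|j0.17 + 1.17| = √(0.17² + 1.17²) = 1.182
|j0.17| = 0.17
|H(j0.17)| = 5.3 / (1.182 × 0.17) = 26.37
20 log₁₀(26.37) = 28.42 dB

28.4 dB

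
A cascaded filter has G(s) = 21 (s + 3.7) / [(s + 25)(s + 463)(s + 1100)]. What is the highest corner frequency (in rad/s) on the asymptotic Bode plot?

Break frequencies occur at each pole and zero magnitude: 3.7 rad/s, 25 rad/s, 463 rad/s, 1100 rad/s.
The highest is 1100 rad/s.

1100 rad/s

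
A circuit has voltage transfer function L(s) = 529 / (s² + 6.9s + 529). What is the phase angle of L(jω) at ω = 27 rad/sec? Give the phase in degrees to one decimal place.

∠[(j27)² + 6.9(j27) + 529] = ∠[-200 + j186.3] = 137.03°
∠L(j27) = −137.03° = -137.03°

-137.0°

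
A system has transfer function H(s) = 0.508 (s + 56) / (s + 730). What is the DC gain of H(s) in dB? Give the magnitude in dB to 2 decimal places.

H(0) = 0.508 × 56 / 730 = 0.03897
20 log₁₀(0.03897) = -28.185 dB

-28.19 dB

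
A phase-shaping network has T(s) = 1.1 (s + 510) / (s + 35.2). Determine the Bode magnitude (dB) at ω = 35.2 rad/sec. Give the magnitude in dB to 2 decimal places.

|j35.2 + 510| = √(35.2² + 510²) = 511.2
|j35.2 + 35.2| = √(35.2² + 35.2²) = 49.78
|T(j35.2)| = 1.1 × 511.2 / 49.78 = 11.296
20 log₁₀(11.296) = 21.059 dB

21.06 dB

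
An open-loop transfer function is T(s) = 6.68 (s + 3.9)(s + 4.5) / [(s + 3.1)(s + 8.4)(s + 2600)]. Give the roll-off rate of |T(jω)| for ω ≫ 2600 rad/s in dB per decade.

With 2 zeros and 3 poles, the high-frequency asymptotic slope is 20 × (2 − 3) = -20 dB/decade.

-20 dB/decade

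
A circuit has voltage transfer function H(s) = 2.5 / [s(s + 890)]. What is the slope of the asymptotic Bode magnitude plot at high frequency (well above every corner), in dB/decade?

With 0 zeros and 2 poles, the high-frequency asymptotic slope is 20 × (0 − 2) = -40 dB/decade.

-40 dB/decade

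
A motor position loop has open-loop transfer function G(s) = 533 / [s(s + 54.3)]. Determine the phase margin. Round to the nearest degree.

80 deg

Gain crossover: |G(jω)| = 1 at ω ≈ 9.66 rad/sec.
∠G(j9.66) = −90° − arctan(9.66/54.3) ≈ -100.09°
PM = 180° + (-100.09°) = 79.91°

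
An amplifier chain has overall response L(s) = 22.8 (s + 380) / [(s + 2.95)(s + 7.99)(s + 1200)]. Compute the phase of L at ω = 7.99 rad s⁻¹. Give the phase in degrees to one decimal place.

-113.9 deg

∠(j7.99 + 380) = arctan(7.99/380) = 1.20°
∠(j7.99 + 2.95) = arctan(7.99/2.95) = 69.74°
∠(j7.99 + 7.99) = arctan(7.99/7.99) = 45.00°
∠(j7.99 + 1200) = arctan(7.99/1200) = 0.38°
∠L(j7.99) = 1.20° − (69.74° + 45.00° + 0.38°) = -113.91°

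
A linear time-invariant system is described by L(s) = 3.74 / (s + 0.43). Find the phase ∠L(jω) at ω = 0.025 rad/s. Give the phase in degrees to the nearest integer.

∠(j0.025 + 0.43) = arctan(0.025/0.43) = 3.33°
∠L(j0.025) = −3.33° = -3.33°

-3°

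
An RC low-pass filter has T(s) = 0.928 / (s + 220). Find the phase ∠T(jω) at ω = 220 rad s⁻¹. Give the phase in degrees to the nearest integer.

∠(j220 + 220) = arctan(220/220) = 45.00°
∠T(j220) = −45.00° = -45.00°

-45 deg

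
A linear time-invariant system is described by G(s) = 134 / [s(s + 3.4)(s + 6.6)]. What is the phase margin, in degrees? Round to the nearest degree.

Gain crossover: |G(jω)| = 1 at ω ≈ 3.6 rad s⁻¹.
∠G(j3.6) = −90° − arctan(3.6/3.4) − arctan(3.6/6.6) ≈ -165.24°
PM = 180° + (-165.24°) = 14.76°

15°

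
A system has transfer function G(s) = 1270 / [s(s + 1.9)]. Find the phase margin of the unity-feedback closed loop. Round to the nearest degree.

Gain crossover: |G(jω)| = 1 at ω ≈ 35.6 rad/s.
∠G(j35.6) = −90° − arctan(35.6/1.9) ≈ -176.95°
PM = 180° + (-176.95°) = 3.05°

3°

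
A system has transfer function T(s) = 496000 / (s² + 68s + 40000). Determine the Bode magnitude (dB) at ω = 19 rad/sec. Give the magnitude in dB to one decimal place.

|(j19)² + 68(j19) + 40000| = |39639 + j1292| = 3.966e+04
|T(j19)| = 496000 / 3.966e+04 = 12.506
20 log₁₀(12.506) = 21.94 dB

21.9 dB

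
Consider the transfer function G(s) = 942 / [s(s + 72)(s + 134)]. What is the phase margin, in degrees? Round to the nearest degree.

90°

Gain crossover: |G(jω)| = 1 at ω ≈ 0.0976 rad/sec.
∠G(j0.0976) = −90° − arctan(0.0976/72) − arctan(0.0976/134) ≈ -90.12°
PM = 180° + (-90.12°) = 89.88°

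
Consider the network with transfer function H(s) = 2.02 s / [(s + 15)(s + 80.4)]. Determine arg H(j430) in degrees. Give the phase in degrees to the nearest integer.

-77 deg

∠(j430) = 90.00°
∠(j430 + 15) = arctan(430/15) = 88.00°
∠(j430 + 80.4) = arctan(430/80.4) = 79.41°
∠H(j430) = 90.00° − (88.00° + 79.41°) = -77.41°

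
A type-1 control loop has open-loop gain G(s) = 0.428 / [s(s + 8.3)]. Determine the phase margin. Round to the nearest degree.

Gain crossover: |G(jω)| = 1 at ω ≈ 0.0516 rad/s.
∠G(j0.0516) = −90° − arctan(0.0516/8.3) ≈ -90.36°
PM = 180° + (-90.36°) = 89.64°

90°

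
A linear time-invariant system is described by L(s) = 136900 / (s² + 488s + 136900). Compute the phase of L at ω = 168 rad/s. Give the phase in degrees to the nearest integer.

∠[(j168)² + 488(j168) + 136900] = ∠[1.0868e+05 + j81984] = 37.03°
∠L(j168) = −37.03° = -37.03°

-37 deg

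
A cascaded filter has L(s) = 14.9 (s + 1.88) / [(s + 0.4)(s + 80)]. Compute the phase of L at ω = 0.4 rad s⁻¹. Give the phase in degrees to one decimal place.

-33.3°

∠(j0.4 + 1.88) = arctan(0.4/1.88) = 12.01°
∠(j0.4 + 0.4) = arctan(0.4/0.4) = 45.00°
∠(j0.4 + 80) = arctan(0.4/80) = 0.29°
∠L(j0.4) = 12.01° − (45.00° + 0.29°) = -33.27°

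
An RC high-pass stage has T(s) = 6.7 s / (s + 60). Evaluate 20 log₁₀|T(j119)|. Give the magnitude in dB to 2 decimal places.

|j119| = 119
|j119 + 60| = √(119² + 60²) = 133.3
|T(j119)| = 6.7 × 119 / 133.3 = 5.9826
20 log₁₀(5.9826) = 15.538 dB

15.54 dB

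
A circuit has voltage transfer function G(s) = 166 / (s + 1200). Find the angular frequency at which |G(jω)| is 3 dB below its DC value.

1200 rad/s

For a single-pole low-pass, the −3 dB point is at the pole: ω = 1200 rad/s.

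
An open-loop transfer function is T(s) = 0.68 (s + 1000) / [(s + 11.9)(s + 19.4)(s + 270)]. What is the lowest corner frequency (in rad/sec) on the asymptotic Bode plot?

11.9 rad/sec

Break frequencies occur at each pole and zero magnitude: 11.9 rad/sec, 19.4 rad/sec, 270 rad/sec, 1000 rad/sec.
The lowest is 11.9 rad/sec.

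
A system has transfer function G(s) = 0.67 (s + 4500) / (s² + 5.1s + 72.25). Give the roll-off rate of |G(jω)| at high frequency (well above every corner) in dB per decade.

With 1 zero and 2 poles, the high-frequency asymptotic slope is 20 × (1 − 2) = -20 dB/decade.

-20 dB/decade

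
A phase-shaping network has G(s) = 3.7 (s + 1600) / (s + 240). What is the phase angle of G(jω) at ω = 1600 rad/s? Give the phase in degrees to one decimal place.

∠(j1600 + 1600) = arctan(1600/1600) = 45.00°
∠(j1600 + 240) = arctan(1600/240) = 81.47°
∠G(j1600) = 45.00° − 81.47° = -36.47°

-36.5°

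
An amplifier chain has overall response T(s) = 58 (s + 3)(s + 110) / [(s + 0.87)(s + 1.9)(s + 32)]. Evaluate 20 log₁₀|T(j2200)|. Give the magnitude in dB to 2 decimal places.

-31.57 dB

|j2200 + 3| = √(2200² + 3²) = 2200
|j2200 + 110| = √(2200² + 110²) = 2203
|j2200 + 0.87| = √(2200² + 0.87²) = 2200
|j2200 + 1.9| = √(2200² + 1.9²) = 2200
|j2200 + 32| = √(2200² + 32²) = 2200
|T(j2200)| = 58 × 2200 × 2203 / (2200 × 2200 × 2200) = 0.026394
20 log₁₀(0.026394) = -31.570 dB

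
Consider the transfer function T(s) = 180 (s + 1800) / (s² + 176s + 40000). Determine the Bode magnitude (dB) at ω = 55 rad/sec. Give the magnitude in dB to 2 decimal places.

|j55 + 1800| = √(55² + 1800²) = 1801
|(j55)² + 176(j55) + 40000| = |36975 + j9680| = 3.822e+04
|T(j55)| = 180 × 1801 / 3.822e+04 = 8.4809
20 log₁₀(8.4809) = 18.569 dB

18.57 dB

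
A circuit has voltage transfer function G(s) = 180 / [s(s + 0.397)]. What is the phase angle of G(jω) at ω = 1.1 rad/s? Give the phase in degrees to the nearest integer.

∠(j1.1 + 0.397) = arctan(1.1/0.397) = 70.16°
∠(j1.1) = 90.00°
∠G(j1.1) = − (70.16° + 90.00°) = -160.16°

-160 deg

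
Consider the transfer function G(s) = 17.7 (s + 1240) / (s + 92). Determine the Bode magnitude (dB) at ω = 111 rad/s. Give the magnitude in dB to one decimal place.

43.7 dB

|j111 + 1240| = √(111² + 1240²) = 1245
|j111 + 92| = √(111² + 92²) = 144.2
|G(j111)| = 17.7 × 1245 / 144.2 = 152.85
20 log₁₀(152.85) = 43.69 dB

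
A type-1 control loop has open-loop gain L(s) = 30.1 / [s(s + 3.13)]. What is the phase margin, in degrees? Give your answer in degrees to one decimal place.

31.7 deg

Gain crossover: |L(jω)| = 1 at ω ≈ 5.06 rad/s.
∠L(j5.06) = −90° − arctan(5.06/3.13) ≈ -148.26°
PM = 180° + (-148.26°) = 31.74°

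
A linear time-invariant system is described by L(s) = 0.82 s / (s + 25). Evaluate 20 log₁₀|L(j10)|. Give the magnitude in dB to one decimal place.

|j10| = 10
|j10 + 25| = √(10² + 25²) = 26.93
|L(j10)| = 0.82 × 10 / 26.93 = 0.30454
20 log₁₀(0.30454) = -10.33 dB

-10.3 dB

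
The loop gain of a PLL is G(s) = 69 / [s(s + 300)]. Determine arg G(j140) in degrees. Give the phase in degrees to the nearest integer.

∠(j140 + 300) = arctan(140/300) = 25.02°
∠(j140) = 90.00°
∠G(j140) = − (25.02° + 90.00°) = -115.02°

-115°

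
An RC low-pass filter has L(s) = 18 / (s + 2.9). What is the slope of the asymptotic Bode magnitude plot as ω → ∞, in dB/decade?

With 0 zeros and 1 pole, the high-frequency asymptotic slope is 20 × (0 − 1) = -20 dB/decade.

-20 dB/decade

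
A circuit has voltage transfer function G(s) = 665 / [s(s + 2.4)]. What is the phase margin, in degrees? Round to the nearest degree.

Gain crossover: |G(jω)| = 1 at ω ≈ 25.7 rad/sec.
∠G(j25.7) = −90° − arctan(25.7/2.4) ≈ -174.67°
PM = 180° + (-174.67°) = 5.33°

5°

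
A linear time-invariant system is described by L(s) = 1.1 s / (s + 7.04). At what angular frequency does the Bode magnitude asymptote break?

7.04 rad/s

The single real pole at s = −7.04 gives a corner at ω = 7.04 rad/s.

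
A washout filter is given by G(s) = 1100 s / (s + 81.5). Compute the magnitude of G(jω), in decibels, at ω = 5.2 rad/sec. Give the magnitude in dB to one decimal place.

|j5.2| = 5.2
|j5.2 + 81.5| = √(5.2² + 81.5²) = 81.67
|G(j5.2)| = 1100 × 5.2 / 81.67 = 70.042
20 log₁₀(70.042) = 36.91 dB

36.9 dB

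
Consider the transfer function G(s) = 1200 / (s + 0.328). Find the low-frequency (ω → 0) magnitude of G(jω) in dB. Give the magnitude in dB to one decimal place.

G(0) = 1200 / 0.328 = 3658.5
20 log₁₀(3658.5) = 71.27 dB

71.3 dB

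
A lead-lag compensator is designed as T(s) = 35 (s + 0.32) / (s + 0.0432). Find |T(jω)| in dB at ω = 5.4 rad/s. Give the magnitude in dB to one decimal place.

|j5.4 + 0.32| = √(5.4² + 0.32²) = 5.409
|j5.4 + 0.0432| = √(5.4² + 0.0432²) = 5.4
|T(j5.4)| = 35 × 5.409 / 5.4 = 35.06
20 log₁₀(35.06) = 30.90 dB

30.9 dB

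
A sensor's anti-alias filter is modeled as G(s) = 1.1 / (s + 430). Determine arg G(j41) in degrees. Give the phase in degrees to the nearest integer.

-5°

∠(j41 + 430) = arctan(41/430) = 5.45°
∠G(j41) = −5.45° = -5.45°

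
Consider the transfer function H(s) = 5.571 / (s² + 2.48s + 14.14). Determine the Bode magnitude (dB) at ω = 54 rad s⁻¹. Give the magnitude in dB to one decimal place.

-54.3 dB

|(j54)² + 2.48(j54) + 14.14| = |-2901.9 + j133.92| = 2905
|H(j54)| = 5.571 / 2905 = 0.0019178
20 log₁₀(0.0019178) = -54.34 dB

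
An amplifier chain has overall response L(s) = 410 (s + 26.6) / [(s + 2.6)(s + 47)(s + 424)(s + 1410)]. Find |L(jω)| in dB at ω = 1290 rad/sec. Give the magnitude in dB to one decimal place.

|j1290 + 26.6| = √(1290² + 26.6²) = 1290
|j1290 + 2.6| = √(1290² + 2.6²) = 1290
|j1290 + 47| = √(1290² + 47²) = 1291
|j1290 + 424| = √(1290² + 424²) = 1358
|j1290 + 1410| = √(1290² + 1410²) = 1911
|L(j1290)| = 410 × 1290 / (1290 × 1291 × 1358 × 1911) = 1.2242e-07
20 log₁₀(1.2242e-07) = -138.24 dB

-138.2 dB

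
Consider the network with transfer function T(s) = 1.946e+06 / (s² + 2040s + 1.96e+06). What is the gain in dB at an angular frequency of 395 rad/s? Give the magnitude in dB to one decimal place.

|(j395)² + 2040(j395) + 1.96e+06| = |1.804e+06 + j8.058e+05| = 1.976e+06
|T(j395)| = 1.946e+06 / 1.976e+06 = 0.98494
20 log₁₀(0.98494) = -0.13 dB

-0.1 dB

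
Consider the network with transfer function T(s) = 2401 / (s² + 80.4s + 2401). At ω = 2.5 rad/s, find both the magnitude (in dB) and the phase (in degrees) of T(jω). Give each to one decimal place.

|(j2.5)² + 80.4(j2.5) + 2401| = |2394.8 + j201| = 2403
|T(j2.5)| = 2401 / 2403 = 0.9991
20 log₁₀(0.9991) = -0.01 dB
∠[(j2.5)² + 80.4(j2.5) + 2401] = ∠[2394.8 + j201] = 4.80°
∠T(j2.5) = −4.80° = -4.80°

|T| = -0.0 dB, ∠T = -4.8°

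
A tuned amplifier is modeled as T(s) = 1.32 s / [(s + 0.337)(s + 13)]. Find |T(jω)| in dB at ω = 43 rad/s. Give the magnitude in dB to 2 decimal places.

-30.64 dB

|j43| = 43
|j43 + 0.337| = √(43² + 0.337²) = 43
|j43 + 13| = √(43² + 13²) = 44.92
|T(j43)| = 1.32 × 43 / (43 × 44.92) = 0.029383
20 log₁₀(0.029383) = -30.638 dB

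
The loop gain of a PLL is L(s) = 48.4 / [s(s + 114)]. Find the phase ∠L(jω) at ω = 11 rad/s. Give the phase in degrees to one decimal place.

∠(j11 + 114) = arctan(11/114) = 5.51°
∠(j11) = 90.00°
∠L(j11) = − (5.51° + 90.00°) = -95.51°

-95.5°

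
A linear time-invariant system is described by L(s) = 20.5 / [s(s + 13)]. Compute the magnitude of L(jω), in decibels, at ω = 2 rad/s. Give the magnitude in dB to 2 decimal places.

|j2 + 13| = √(2² + 13²) = 13.15
|j2| = 2
|L(j2)| = 20.5 / (13.15 × 2) = 0.77929
20 log₁₀(0.77929) = -2.166 dB

-2.17 dB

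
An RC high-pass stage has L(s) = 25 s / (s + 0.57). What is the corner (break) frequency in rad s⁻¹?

The single real pole at s = −0.57 gives a corner at ω = 0.57 rad s⁻¹.

0.57 rad s⁻¹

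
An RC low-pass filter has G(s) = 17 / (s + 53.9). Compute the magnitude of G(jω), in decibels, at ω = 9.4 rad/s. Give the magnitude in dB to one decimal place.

-10.2 dB

|j9.4 + 53.9| = √(9.4² + 53.9²) = 54.71
|G(j9.4)| = 17 / 54.71 = 0.31071
20 log₁₀(0.31071) = -10.15 dB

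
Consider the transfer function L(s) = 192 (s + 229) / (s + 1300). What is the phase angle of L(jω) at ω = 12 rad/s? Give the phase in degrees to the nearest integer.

∠(j12 + 229) = arctan(12/229) = 3.00°
∠(j12 + 1300) = arctan(12/1300) = 0.53°
∠L(j12) = 3.00° − 0.53° = 2.47°

2°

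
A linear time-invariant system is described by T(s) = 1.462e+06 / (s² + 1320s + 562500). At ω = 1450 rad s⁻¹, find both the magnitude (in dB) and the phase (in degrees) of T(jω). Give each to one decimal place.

|T| = -4.5 dB, ∠T = -128.8°

|(j1450)² + 1320(j1450) + 562500| = |-1.54e+06 + j1.914e+06| = 2.457e+06
|T(j1450)| = 1.462e+06 / 2.457e+06 = 0.59513
20 log₁₀(0.59513) = -4.51 dB
∠[(j1450)² + 1320(j1450) + 562500] = ∠[-1.54e+06 + j1.914e+06] = 128.82°
∠T(j1450) = −128.82° = -128.82°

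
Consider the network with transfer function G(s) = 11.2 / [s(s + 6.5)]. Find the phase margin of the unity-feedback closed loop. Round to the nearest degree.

76°

Gain crossover: |G(jω)| = 1 at ω ≈ 1.67 rad/s.
∠G(j1.67) = −90° − arctan(1.67/6.5) ≈ -104.40°
PM = 180° + (-104.40°) = 75.60°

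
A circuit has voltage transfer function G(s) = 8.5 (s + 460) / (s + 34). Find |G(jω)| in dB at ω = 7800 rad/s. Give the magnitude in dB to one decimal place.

|j7800 + 460| = √(7800² + 460²) = 7814
|j7800 + 34| = √(7800² + 34²) = 7800
|G(j7800)| = 8.5 × 7814 / 7800 = 8.5147
20 log₁₀(8.5147) = 18.60 dB

18.6 dB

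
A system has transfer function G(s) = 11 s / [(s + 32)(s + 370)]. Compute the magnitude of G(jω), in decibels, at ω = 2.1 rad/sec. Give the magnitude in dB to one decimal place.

-54.2 dB

|j2.1| = 2.1
|j2.1 + 32| = √(2.1² + 32²) = 32.07
|j2.1 + 370| = √(2.1² + 370²) = 370
|G(j2.1)| = 11 × 2.1 / (32.07 × 370) = 0.0019468
20 log₁₀(0.0019468) = -54.21 dB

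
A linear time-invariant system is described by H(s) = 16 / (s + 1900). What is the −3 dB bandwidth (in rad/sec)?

For a single-pole low-pass, the −3 dB point is at the pole: ω = 1900 rad/sec.

1900 rad/sec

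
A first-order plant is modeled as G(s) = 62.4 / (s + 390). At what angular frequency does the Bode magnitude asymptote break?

390 rad/sec

The single real pole at s = −390 gives a corner at ω = 390 rad/sec.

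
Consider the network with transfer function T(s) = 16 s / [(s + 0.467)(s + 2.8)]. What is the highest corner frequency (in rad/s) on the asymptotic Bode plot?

Break frequencies occur at each pole and zero magnitude: 0.467 rad/s, 2.8 rad/s.
The highest is 2.8 rad/s.

2.8 rad/s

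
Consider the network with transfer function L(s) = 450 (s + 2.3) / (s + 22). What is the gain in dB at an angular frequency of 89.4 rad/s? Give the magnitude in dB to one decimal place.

|j89.4 + 2.3| = √(89.4² + 2.3²) = 89.43
|j89.4 + 22| = √(89.4² + 22²) = 92.07
|L(j89.4)| = 450 × 89.43 / 92.07 = 437.11
20 log₁₀(437.11) = 52.81 dB

52.8 dB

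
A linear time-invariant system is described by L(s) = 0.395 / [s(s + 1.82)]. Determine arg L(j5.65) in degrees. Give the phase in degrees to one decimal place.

∠(j5.65 + 1.82) = arctan(5.65/1.82) = 72.15°
∠(j5.65) = 90.00°
∠L(j5.65) = − (72.15° + 90.00°) = -162.15°

-162.1°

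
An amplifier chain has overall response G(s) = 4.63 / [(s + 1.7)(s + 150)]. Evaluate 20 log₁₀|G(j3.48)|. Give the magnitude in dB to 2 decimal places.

-41.97 dB

|j3.48 + 1.7| = √(3.48² + 1.7²) = 3.873
|j3.48 + 150| = √(3.48² + 150²) = 150
|G(j3.48)| = 4.63 / (3.873 × 150) = 0.0079675
20 log₁₀(0.0079675) = -41.974 dB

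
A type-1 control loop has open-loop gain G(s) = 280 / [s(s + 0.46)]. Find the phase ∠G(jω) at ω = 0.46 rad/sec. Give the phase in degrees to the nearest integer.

∠(j0.46 + 0.46) = arctan(0.46/0.46) = 45.00°
∠(j0.46) = 90.00°
∠G(j0.46) = − (45.00° + 90.00°) = -135.00°

-135°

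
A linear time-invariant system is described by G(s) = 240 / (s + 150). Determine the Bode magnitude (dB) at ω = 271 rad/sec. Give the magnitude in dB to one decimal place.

|j271 + 150| = √(271² + 150²) = 309.7
|G(j271)| = 240 / 309.7 = 0.77483
20 log₁₀(0.77483) = -2.22 dB

-2.2 dB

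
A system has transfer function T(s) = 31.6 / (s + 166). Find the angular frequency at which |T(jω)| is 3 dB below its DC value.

For a single-pole low-pass, the −3 dB point is at the pole: ω = 166 rad/sec.

166 rad/sec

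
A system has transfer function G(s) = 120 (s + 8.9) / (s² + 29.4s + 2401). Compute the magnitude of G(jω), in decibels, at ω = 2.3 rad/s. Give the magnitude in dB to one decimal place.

-6.7 dB

|j2.3 + 8.9| = √(2.3² + 8.9²) = 9.192
|(j2.3)² + 29.4(j2.3) + 2401| = |2395.7 + j67.62| = 2397
|G(j2.3)| = 120 × 9.192 / 2397 = 0.46026
20 log₁₀(0.46026) = -6.74 dB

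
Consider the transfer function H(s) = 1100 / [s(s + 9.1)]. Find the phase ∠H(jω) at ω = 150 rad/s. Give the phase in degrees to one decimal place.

∠(j150 + 9.1) = arctan(150/9.1) = 86.53°
∠(j150) = 90.00°
∠H(j150) = − (86.53° + 90.00°) = -176.53°

-176.5°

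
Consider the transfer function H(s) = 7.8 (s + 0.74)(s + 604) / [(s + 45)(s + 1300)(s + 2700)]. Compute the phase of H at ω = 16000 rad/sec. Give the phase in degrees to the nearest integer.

-78 deg

∠(j16000 + 0.74) = arctan(16000/0.74) = 90.00°
∠(j16000 + 604) = arctan(16000/604) = 87.84°
∠(j16000 + 45) = arctan(16000/45) = 89.84°
∠(j16000 + 1300) = arctan(16000/1300) = 85.35°
∠(j16000 + 2700) = arctan(16000/2700) = 80.42°
∠H(j16000) = 90.00° + 87.84° − (89.84° + 85.35° + 80.42°) = -77.78°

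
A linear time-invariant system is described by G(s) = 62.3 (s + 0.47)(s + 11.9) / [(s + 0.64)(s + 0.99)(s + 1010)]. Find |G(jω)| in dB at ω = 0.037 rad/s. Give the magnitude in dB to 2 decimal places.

|j0.037 + 0.47| = √(0.037² + 0.47²) = 0.4715
|j0.037 + 11.9| = √(0.037² + 11.9²) = 11.9
|j0.037 + 0.64| = √(0.037² + 0.64²) = 0.6411
|j0.037 + 0.99| = √(0.037² + 0.99²) = 0.9907
|j0.037 + 1010| = √(0.037² + 1010²) = 1010
|G(j0.037)| = 62.3 × 0.4715 × 11.9 / (0.6411 × 0.9907 × 1010) = 0.54489
20 log₁₀(0.54489) = -5.274 dB

-5.27 dB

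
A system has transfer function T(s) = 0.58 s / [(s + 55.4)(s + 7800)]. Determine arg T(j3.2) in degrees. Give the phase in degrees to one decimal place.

86.7 deg

∠(j3.2) = 90.00°
∠(j3.2 + 55.4) = arctan(3.2/55.4) = 3.31°
∠(j3.2 + 7800) = arctan(3.2/7800) = 0.02°
∠T(j3.2) = 90.00° − (3.31° + 0.02°) = 86.67°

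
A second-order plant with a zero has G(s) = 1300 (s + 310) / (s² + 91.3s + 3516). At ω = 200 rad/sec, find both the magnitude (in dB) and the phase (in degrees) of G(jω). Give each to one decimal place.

|G| = 21.4 dB, ∠G = -120.6°

|j200 + 310| = √(200² + 310²) = 368.9
|(j200)² + 91.3(j200) + 3516| = |-36484 + j18260| = 4.08e+04
|G(j200)| = 1300 × 368.9 / 4.08e+04 = 11.755
20 log₁₀(11.755) = 21.40 dB
∠(j200 + 310) = arctan(200/310) = 32.83°
∠[(j200)² + 91.3(j200) + 3516] = ∠[-36484 + j18260] = 153.41°
∠G(j200) = 32.83° − 153.41° = -120.58°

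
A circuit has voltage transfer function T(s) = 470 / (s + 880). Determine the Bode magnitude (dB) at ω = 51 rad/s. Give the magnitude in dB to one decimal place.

-5.5 dB

|j51 + 880| = √(51² + 880²) = 881.5
|T(j51)| = 470 / 881.5 = 0.5332
20 log₁₀(0.5332) = -5.46 dB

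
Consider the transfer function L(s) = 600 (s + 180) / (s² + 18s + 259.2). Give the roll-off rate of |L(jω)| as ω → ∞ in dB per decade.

With 1 zero and 2 poles, the high-frequency asymptotic slope is 20 × (1 − 2) = -20 dB/decade.

-20 dB/decade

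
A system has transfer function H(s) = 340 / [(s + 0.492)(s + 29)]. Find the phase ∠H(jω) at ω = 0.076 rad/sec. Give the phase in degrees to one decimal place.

-8.9 deg

∠(j0.076 + 0.492) = arctan(0.076/0.492) = 8.78°
∠(j0.076 + 29) = arctan(0.076/29) = 0.15°
∠H(j0.076) = − (8.78° + 0.15°) = -8.93°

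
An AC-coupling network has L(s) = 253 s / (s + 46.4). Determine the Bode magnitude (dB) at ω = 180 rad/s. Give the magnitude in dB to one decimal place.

47.8 dB

|j180| = 180
|j180 + 46.4| = √(180² + 46.4²) = 185.9
|L(j180)| = 253 × 180 / 185.9 = 244.99
20 log₁₀(244.99) = 47.78 dB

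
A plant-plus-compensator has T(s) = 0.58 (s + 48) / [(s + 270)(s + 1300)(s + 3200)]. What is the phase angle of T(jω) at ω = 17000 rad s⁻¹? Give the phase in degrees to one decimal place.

∠(j17000 + 48) = arctan(17000/48) = 89.84°
∠(j17000 + 270) = arctan(17000/270) = 89.09°
∠(j17000 + 1300) = arctan(17000/1300) = 85.63°
∠(j17000 + 3200) = arctan(17000/3200) = 79.34°
∠T(j17000) = 89.84° − (89.09° + 85.63° + 79.34°) = -164.22°

-164.2°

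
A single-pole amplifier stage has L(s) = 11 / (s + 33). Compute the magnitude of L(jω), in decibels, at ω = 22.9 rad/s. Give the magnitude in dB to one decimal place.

-11.2 dB

|j22.9 + 33| = √(22.9² + 33²) = 40.17
|L(j22.9)| = 11 / 40.17 = 0.27385
20 log₁₀(0.27385) = -11.25 dB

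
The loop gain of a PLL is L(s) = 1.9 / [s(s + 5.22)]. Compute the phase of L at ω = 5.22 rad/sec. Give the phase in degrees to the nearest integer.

∠(j5.22 + 5.22) = arctan(5.22/5.22) = 45.00°
∠(j5.22) = 90.00°
∠L(j5.22) = − (45.00° + 90.00°) = -135.00°

-135 deg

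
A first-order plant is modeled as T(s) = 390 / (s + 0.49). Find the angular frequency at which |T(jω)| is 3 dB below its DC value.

0.49 rad/s

For a single-pole low-pass, the −3 dB point is at the pole: ω = 0.49 rad/s.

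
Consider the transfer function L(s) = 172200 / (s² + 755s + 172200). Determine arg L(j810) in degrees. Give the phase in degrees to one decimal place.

-128.4°

∠[(j810)² + 755(j810) + 172200] = ∠[-4.839e+05 + j6.1155e+05] = 128.35°
∠L(j810) = −128.35° = -128.35°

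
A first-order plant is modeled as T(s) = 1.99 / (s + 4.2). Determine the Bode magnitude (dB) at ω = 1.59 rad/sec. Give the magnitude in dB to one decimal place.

|j1.59 + 4.2| = √(1.59² + 4.2²) = 4.491
|T(j1.59)| = 1.99 / 4.491 = 0.44312
20 log₁₀(0.44312) = -7.07 dB

-7.1 dB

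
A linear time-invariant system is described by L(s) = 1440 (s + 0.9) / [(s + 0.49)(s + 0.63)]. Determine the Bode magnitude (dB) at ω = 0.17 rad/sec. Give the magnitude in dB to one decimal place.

|j0.17 + 0.9| = √(0.17² + 0.9²) = 0.9159
|j0.17 + 0.49| = √(0.17² + 0.49²) = 0.5187
|j0.17 + 0.63| = √(0.17² + 0.63²) = 0.6525
|L(j0.17)| = 1440 × 0.9159 / (0.5187 × 0.6525) = 3897.1
20 log₁₀(3897.1) = 71.81 dB

71.8 dB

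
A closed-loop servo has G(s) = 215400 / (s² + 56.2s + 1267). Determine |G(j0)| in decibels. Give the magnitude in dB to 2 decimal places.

44.61 dB

G(0) = 215400 / 1267 = 170.01
20 log₁₀(170.01) = 44.609 dB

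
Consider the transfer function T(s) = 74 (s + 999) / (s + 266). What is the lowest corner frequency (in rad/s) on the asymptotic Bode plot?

Break frequencies occur at each pole and zero magnitude: 266 rad/s, 999 rad/s.
The lowest is 266 rad/s.

266 rad/s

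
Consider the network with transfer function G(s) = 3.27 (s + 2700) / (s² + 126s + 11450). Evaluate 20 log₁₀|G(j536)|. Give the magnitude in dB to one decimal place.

-30.0 dB

|j536 + 2700| = √(536² + 2700²) = 2753
|(j536)² + 126(j536) + 11450| = |-2.7585e+05 + j67536| = 2.84e+05
|G(j536)| = 3.27 × 2753 / 2.84e+05 = 0.031695
20 log₁₀(0.031695) = -29.98 dB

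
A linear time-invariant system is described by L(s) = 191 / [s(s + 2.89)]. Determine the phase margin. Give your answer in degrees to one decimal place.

Gain crossover: |L(jω)| = 1 at ω ≈ 13.7 rad s⁻¹.
∠L(j13.7) = −90° − arctan(13.7/2.89) ≈ -168.06°
PM = 180° + (-168.06°) = 11.94°

11.9°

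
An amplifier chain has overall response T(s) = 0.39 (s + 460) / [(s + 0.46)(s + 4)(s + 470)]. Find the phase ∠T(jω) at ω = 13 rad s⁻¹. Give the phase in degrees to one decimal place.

∠(j13 + 460) = arctan(13/460) = 1.62°
∠(j13 + 0.46) = arctan(13/0.46) = 87.97°
∠(j13 + 4) = arctan(13/4) = 72.90°
∠(j13 + 470) = arctan(13/470) = 1.58°
∠T(j13) = 1.62° − (87.97° + 72.90° + 1.58°) = -160.84°

-160.8°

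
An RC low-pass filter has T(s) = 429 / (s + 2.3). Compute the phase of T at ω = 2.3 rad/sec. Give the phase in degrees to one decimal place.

-45.0 deg

∠(j2.3 + 2.3) = arctan(2.3/2.3) = 45.00°
∠T(j2.3) = −45.00° = -45.00°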